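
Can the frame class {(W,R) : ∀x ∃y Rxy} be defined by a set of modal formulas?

This is a Sahlqvist condition; the D axiom □p → ◇p defines it.

Yes, by □p → ◇p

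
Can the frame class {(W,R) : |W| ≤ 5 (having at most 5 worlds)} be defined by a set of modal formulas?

No

Any modally definable frame class is closed under disjoint unions.
Any modal formula valid on each of 6 disjoint one-world frames is valid on their disjoint union (validity is preserved under disjoint unions). Each one-world frame has |W|=1≤5, but the union has |W|=6.
Hence having at most 5 worlds is not modally definable.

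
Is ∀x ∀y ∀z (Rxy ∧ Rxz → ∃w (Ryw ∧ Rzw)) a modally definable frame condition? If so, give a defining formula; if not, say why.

Yes: it is convergence, defined by the .2 schema ◇□p → □◇p.
Suppose ◇□p→□◇p is valid. Take Rxy, Rxz and set V(p)={w : Ryw}. Then □p at y so ◇□p at x, so □◇p at x, so ◇p at z, giving w with Rzw and Ryw.

Definable; ◇□p → □◇p defines it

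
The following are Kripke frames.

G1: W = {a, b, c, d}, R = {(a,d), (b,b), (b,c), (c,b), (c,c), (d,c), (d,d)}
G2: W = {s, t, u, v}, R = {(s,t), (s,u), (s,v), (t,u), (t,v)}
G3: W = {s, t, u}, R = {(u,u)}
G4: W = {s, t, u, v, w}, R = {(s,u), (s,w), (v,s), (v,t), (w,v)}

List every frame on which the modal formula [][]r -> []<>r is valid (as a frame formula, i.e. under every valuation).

Frame correspondent (Sahlqvist): forall x forall z (xRz -> exists w (x R^2 w & zRw)) — i.e. a generalized confluence (Geach) condition.
G1: ✓.
G2: fails — sRu but no w with sR²w and uRw.
G3: ✓.
G4: fails — sRu but no w* with sR²w* and uRw*.
Valid on: G1, G3.

G1, G3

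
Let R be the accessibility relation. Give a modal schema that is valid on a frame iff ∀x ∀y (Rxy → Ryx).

The condition is symmetry. The B schema r → □◇r defines it.
Suppose r→□◇r is valid. Take Rxy and set V(r)={x}. Then r at x, so □◇r at x, so ◇r at y, so some z with Ryz has r; z=x, i.e. Ryx.

r → □◇r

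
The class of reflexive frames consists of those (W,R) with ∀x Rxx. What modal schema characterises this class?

□r → r

A defining formula is □r → r (the T axiom).
Suppose □r→r is valid. At any x set V(r)={w : Rxw}. Then □r holds at x, so r holds at x, i.e. Rxx.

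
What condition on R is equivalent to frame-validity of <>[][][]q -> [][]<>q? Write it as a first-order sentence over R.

This is a Sahlqvist (Geach-type) schema ◇^1□^3q → □^2◇^1q.
Minimal-valuation argument: fix x; take any y with xR^1y and any z with xR^2z. Set V(q) to the set of worlds R-reachable from y in exactly 3 steps. Then □^3q holds at y, so the antecedent holds at x; validity forces ◇^1q at z, giving a w with zR^1w and yR^3w.
First-order correspondent: forall x forall y forall z ((xRy & x R^2 z) -> exists w (y R^3 w & zRw)).

forall x forall y forall z ((xRy & x R^2 z) -> exists w (y R^3 w & zRw))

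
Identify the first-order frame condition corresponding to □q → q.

Suppose □q→q is valid. At any x set V(q)={w : Rxw}. Then □q holds at x, so q holds at x, i.e. Rxx.
Conversely, any frame satisfying ∀x Rxx validates the schema.
So the correspondent is reflexivity.

reflexivity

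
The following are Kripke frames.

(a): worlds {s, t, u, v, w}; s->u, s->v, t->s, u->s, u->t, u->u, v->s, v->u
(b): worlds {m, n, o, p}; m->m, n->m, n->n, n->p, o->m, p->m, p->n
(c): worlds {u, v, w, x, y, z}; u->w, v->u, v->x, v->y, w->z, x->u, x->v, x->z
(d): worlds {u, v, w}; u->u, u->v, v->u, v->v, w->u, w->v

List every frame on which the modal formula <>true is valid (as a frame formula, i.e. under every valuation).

The schema corresponds to seriality: forall x exists y Rxy.
(a): fails — world w has no successor.
(b): holds.
(c): fails — world y has no successor.
(d): holds.
Valid on: (b), (d).

(b), (d)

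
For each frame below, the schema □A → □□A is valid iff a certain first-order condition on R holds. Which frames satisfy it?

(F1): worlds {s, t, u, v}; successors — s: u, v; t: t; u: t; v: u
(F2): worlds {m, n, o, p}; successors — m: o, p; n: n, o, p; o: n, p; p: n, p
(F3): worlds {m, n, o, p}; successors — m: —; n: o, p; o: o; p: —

(F3)

The schema corresponds to transitivity: ∀x ∀y ∀z (Rxy ∧ Ryz → Rxz).
(F1): fails — Rvu and Rut but not Rvt.
(F2): fails — Ron and Rno but not Roo.
(F3): ✓.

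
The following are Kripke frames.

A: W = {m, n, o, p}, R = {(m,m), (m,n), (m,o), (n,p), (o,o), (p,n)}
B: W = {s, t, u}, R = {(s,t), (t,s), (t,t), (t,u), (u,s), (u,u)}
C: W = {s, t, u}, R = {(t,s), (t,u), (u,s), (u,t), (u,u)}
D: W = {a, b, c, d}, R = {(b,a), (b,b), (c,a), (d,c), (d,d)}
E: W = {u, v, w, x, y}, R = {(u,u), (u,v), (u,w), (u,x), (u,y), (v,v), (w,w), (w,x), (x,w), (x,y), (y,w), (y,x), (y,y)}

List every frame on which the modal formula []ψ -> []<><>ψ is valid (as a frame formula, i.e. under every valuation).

Frame correspondent (Sahlqvist): forall x forall z (xRz -> exists w (xRw & z R^2 w)) — i.e. a generalized confluence (Geach) condition.
A: ✓.
B: ✓.
C: fails — tRs but no w with tRw and sR²w.
D: fails — bRa but no w with bRw and aR²w.
E: ✓.
Valid on: A, B, E.

A, B, E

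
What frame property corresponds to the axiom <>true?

seriality

◇⊤ holds at w iff w has a successor, so frame-validity of ◇⊤ is exactly seriality. Equivalently via □A → ◇A:
Suppose □A→◇A is valid. At any x set V(A)=W. Then □A at x, so ◇A at x, so x has a successor.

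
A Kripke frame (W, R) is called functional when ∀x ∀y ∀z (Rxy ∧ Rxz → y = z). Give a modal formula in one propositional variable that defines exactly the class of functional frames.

The condition is partial functionality. The CD schema ◇r → □r defines it.
Suppose ◇r→□r is valid. Take Rxy, Rxz and set V(r)={y}. Then ◇r at x, so □r at x, so r at z, i.e. z=y.

◇r → □r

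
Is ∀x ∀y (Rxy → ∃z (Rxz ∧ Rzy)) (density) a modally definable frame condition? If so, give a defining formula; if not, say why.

Definable; □□p → □p defines it

The condition is density. A defining modal formula is □□p → □p.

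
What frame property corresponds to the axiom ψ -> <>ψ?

Reflexivity

This schema is equivalent to the T axiom □ψ → ψ.
It corresponds to reflexivity: forall x Rxx.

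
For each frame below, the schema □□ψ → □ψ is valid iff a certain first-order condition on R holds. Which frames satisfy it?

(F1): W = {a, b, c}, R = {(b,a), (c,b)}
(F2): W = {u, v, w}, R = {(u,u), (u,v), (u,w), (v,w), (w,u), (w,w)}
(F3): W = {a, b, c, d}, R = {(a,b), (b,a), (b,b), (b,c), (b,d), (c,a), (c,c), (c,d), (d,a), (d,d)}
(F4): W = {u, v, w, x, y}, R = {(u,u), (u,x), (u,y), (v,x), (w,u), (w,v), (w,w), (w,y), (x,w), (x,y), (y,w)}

Frame correspondent (Sahlqvist): ∀x ∀y (Rxy → ∃z (Rxz ∧ Rzy)) — i.e. density.
(F1): fails — Rba but no z with Rbz and Rza.
(F2): ✓.
(F3): ✓.
(F4): fails — Rvx but no z with Rvz and Rzx.

(F2), (F3)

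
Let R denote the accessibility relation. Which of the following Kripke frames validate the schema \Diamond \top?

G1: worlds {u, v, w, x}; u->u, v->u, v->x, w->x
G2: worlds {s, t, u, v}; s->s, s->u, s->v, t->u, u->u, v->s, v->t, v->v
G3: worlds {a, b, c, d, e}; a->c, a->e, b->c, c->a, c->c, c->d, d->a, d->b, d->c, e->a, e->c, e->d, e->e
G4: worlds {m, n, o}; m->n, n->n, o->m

G2, G3, G4

Frame correspondent (Sahlqvist): \forall x \exists y Rxy — i.e. seriality.
G1: fails — world x has no successor.
G2: satisfies the condition.
G3: satisfies the condition.
G4: satisfies the condition.
Valid on: G2, G3, G4.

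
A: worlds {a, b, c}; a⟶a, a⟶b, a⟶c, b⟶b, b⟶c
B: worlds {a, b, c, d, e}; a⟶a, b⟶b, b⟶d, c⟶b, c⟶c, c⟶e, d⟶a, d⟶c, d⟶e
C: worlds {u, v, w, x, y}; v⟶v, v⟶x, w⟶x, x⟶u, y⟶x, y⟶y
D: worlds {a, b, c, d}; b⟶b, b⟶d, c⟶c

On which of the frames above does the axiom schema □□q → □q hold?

The schema corresponds to density: ∀x ∀y (Rxy → ∃z (Rxz ∧ Rzy)).
A: satisfies the condition.
B: satisfies the condition.
C: fails — Rwx but no z with Rwz and Rzx.
D: satisfies the condition.
Valid on: A, B, D.

A, B, D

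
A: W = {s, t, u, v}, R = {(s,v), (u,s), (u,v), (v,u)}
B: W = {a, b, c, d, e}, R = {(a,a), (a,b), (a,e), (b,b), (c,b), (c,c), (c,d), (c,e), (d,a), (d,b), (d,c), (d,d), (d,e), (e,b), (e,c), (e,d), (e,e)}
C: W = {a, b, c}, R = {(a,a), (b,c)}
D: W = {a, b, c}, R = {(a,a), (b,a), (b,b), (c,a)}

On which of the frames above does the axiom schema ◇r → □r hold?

The schema corresponds to partial functionality: ∀x ∀y ∀z (Rxy ∧ Rxz → y = z).
A: fails — u sees both s and v.
B: fails — a sees both a and b.
C: satisfies the condition.
D: fails — b sees both a and b.
Valid on: C.

C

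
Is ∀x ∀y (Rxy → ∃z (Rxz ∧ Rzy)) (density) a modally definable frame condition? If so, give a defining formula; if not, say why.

Yes: it is density, defined by the C4 schema □□p → □p.
Suppose □□p→□p is valid. Take Rxy and set V(p)={w : xR²w}. Then □□p at x, so □p at x, so p at y, i.e. ∃z(Rxz∧Rzy).

Definable; □□p → □p defines it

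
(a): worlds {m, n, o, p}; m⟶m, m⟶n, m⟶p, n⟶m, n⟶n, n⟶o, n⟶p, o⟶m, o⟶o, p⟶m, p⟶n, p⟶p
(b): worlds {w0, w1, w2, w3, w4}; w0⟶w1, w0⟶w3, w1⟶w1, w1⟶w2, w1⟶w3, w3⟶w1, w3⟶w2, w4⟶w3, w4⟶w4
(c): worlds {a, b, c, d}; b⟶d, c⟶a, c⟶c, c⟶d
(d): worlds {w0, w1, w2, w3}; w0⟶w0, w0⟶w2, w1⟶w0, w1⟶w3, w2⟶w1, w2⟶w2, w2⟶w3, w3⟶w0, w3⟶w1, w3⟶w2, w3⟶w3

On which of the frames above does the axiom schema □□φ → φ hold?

This is the axiom for a generalized confluence (Geach) condition; its first-order frame correspondent is ∀x ∃w (xR²w ∧ x = w).
(a): ✓.
(b): fails — at w0 but no w with w0R²w and w0=w.
(c): fails — at a but no w with aR²w and a=w.
(d): ✓.
Valid on: (a), (d).

(a), (d)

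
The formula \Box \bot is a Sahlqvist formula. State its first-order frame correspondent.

□⊥ is valid iff no world has any successor (otherwise □⊥ fails at any world with one).

Emptiness of R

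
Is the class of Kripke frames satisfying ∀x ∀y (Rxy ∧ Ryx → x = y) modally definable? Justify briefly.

Modal frame validity is preserved under surjective bounded morphisms.
The 4-cycle (worlds w0,w1,w2,w3 with w0→w1→w2→w3→w0) is antisymmetric. Sending even-indexed worlds to a and odd-indexed worlds to b is a surjective bounded morphism onto the two-world frame with a↔b, which is not antisymmetric.
Hence antisymmetry is not modally definable.

No — not modally definable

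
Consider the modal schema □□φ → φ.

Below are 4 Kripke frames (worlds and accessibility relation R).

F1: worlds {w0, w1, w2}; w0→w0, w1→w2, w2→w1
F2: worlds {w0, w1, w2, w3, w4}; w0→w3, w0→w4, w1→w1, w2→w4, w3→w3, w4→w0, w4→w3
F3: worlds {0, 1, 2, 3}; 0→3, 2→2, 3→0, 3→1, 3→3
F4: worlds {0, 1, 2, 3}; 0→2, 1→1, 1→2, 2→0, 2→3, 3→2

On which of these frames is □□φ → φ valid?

Frame correspondent (Sahlqvist): ∀x ∃w (xR²w ∧ x = w) — i.e. a generalized confluence (Geach) condition.
F1: holds.
F2: fails — at w2 but no w with w2R²w and w2=w.
F3: fails — at 1 but no w with 1R²w and 1=w.
F4: holds.
Valid on: F1, F4.

F1, F4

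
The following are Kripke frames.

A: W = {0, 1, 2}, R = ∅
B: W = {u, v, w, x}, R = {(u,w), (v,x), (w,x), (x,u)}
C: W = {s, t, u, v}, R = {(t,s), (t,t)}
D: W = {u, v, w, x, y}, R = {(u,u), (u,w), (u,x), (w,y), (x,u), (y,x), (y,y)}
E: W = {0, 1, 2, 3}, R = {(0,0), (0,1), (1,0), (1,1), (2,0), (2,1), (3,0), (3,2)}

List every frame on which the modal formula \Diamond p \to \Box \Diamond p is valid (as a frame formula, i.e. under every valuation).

A

The schema corresponds to the Euclidean property: \forall x \forall y \forall z (Rxy \wedge Rxz \to Ryz).
A: ✓.
B: fails — Ruw and Ruw but not Rww.
C: fails — Rts and Rtt but not Rst.
D: fails — Ruw and Ruw but not Rww.
E: fails — R32 and R32 but not R22.
Valid on: A.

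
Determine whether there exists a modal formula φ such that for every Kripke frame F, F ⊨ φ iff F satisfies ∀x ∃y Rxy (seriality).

Yes: it is seriality, defined by the D schema □r → ◇r.

Yes, by □r → ◇r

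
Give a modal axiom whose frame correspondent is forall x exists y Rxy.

□s → ◇s

A defining formula is □s → ◇s (the D axiom).
Suppose □s→◇s is valid. At any x set V(s)=W. Then □s at x, so ◇s at x, so x has a successor.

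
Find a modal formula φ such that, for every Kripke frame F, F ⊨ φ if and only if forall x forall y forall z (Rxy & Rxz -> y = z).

This is partial functionality; the standard corresponding axiom is CD: ◇q → □q.
Suppose ◇q→□q is valid. Take Rxy, Rxz and set V(q)={y}. Then ◇q at x, so □q at x, so q at z, i.e. z=y.

◇q → □q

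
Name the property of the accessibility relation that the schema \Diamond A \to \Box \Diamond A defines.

The Euclidean property

Suppose ◇A→□◇A is valid. Take Rxy, Rxz and set V(A)={y}. Then ◇A at x, so □◇A at x, so ◇A at z, so some w with Rzw has A; w=y, i.e. Rzy. By symmetry of the argument, Ryz.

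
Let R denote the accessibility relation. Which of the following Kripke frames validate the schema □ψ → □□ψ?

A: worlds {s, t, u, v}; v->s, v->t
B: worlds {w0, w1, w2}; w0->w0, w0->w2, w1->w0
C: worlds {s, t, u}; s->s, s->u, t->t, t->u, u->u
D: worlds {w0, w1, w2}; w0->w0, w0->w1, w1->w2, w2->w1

A, C

The schema corresponds to transitivity: ∀x ∀y ∀z (Rxy ∧ Ryz → Rxz).
A: holds.
B: fails — Rw1w0 and Rw0w2 but not Rw1w2.
C: holds.
D: fails — Rw1w2 and Rw2w1 but not Rw1w1.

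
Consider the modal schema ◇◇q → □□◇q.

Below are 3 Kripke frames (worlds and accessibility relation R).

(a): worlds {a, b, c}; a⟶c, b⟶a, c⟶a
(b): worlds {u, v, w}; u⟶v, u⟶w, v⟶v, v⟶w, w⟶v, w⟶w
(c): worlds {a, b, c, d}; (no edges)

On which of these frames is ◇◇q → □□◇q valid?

This is the axiom for a generalized confluence (Geach) condition; its first-order frame correspondent is ∀x ∀y ∀z ((xR²y ∧ xR²z) → ∃w (y = w ∧ zRw)).
(a): fails — aR²a, aR²a but no w with a=w and aRw.
(b): satisfies the condition.
(c): satisfies the condition.
Valid on: (b), (c).

(b), (c)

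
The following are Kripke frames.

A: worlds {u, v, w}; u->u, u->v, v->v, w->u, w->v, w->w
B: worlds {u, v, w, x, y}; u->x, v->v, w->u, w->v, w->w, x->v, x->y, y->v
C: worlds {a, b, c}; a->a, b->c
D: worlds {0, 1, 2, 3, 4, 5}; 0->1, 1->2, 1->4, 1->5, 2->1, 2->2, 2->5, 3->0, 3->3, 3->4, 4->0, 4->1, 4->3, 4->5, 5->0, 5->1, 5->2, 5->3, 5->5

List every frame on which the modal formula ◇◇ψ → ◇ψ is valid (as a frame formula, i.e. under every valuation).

The schema corresponds to transitivity: ∀x ∀y ∀z (Rxy ∧ Ryz → Rxz).
A: ✓.
B: fails — Rwu and Rux but not Rwx.
C: ✓.
D: fails — R34 and R45 but not R35.

A, C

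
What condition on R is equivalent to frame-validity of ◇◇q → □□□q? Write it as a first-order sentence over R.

This is a Sahlqvist (Geach-type) schema ◇^2□^0q → □^3◇^0q.
Minimal-valuation argument: fix x; take any y with xR^2y and any z with xR^3z. Set V(q) to the set of worlds R-reachable from y in exactly 0 steps. Then □^0q holds at y, so the antecedent holds at x; validity forces ◇^0q at z, giving a w with zR^0w and yR^0w.
First-order correspondent: ∀x ∀y ∀z ((xR²y ∧ xR³z) → ∃w (y = w ∧ z = w)).

∀x ∀y ∀z ((xR²y ∧ xR³z) → ∃w (y = w ∧ z = w))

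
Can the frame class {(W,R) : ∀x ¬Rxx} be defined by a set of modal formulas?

Modal frame validity is preserved under surjective bounded morphisms.
The 5-cycle (worlds s,t,u,v,w with s→t→u→v→w→s) is irreflexive, and the map sending every world to a single reflexive point • is a surjective bounded morphism (forth: every edge maps to (•,•); back: every world has a successor). So any modal formula valid on the 5-cycle is also valid on the reflexive point, which is not irreflexive.
So the class is not modally definable.

Not definable by any modal formula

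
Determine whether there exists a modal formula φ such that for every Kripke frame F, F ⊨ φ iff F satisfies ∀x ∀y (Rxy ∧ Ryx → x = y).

Not modally definable

If a class were modally definable it would be closed under surjective bounded morphisms (Goldblatt–Thomason).
The 8-cycle (worlds a,b,c,d,e,f,g,h with a→b→c→d→e→f→g→h→a) is antisymmetric. Sending even-indexed worlds to • and odd-indexed worlds to ∘ is a surjective bounded morphism onto the two-world frame with •↔∘, which is not antisymmetric.
So the class is not modally definable.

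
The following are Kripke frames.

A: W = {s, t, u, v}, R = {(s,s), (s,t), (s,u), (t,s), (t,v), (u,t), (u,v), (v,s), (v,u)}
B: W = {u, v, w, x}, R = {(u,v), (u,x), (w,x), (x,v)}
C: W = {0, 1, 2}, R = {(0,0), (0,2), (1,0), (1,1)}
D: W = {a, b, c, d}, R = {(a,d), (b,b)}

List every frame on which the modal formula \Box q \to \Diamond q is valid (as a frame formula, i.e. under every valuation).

This is the axiom for seriality; its first-order frame correspondent is \forall x \exists y Rxy.
A: condition met.
B: fails — world v has no successor.
C: fails — world 2 has no successor.
D: fails — world c has no successor.

A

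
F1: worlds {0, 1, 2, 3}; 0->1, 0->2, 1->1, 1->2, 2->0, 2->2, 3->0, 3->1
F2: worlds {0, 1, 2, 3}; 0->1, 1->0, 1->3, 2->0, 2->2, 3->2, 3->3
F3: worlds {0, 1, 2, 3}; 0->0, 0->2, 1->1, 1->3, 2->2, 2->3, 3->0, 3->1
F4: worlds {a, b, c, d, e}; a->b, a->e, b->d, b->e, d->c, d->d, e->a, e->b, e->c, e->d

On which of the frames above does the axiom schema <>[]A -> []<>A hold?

F1

This is the axiom for convergence; its first-order frame correspondent is forall x forall y forall z (Rxy & Rxz -> exists w (Ryw & Rzw)).
F1: satisfies the condition.
F2: fails — R10 and R13 but 0 and 3 have no common successor.
F3: fails — R23 and R22 but 3 and 2 have no common successor.
F4: fails — Rdc and Rdc but c and c have no common successor.
Valid on: F1.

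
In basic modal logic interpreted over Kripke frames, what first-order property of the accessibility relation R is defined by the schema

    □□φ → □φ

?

This is the C4 axiom.
Its frame correspondent is density — ∀x ∀y (Rxy → ∃z (Rxz ∧ Rzy)).

density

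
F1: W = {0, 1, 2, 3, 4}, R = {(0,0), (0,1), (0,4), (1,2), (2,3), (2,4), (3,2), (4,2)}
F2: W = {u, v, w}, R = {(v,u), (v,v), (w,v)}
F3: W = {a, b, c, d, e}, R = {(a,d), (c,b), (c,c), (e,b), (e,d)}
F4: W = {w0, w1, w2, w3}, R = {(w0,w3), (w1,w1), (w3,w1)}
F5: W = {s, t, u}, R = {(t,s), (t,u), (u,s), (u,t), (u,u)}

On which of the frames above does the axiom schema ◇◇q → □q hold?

The schema corresponds to a generalized confluence (Geach) condition: ∀x ∀y ∀z ((xR²y ∧ xRz) → ∃w (y = w ∧ z = w)).
F1: fails — 0R²0, 0R1 but 0 ≠ 1.
F2: fails — vR²u, vRv but u ≠ v.
F3: fails — cR²b, cRc but b ≠ c.
F4: fails — w0R²w1, w0Rw3 but w1 ≠ w3.
F5: fails — tR²s, tRu but s ≠ u.

none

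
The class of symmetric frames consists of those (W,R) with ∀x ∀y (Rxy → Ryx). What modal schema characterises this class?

s → □◇s

A defining formula is s → □◇s (the B axiom).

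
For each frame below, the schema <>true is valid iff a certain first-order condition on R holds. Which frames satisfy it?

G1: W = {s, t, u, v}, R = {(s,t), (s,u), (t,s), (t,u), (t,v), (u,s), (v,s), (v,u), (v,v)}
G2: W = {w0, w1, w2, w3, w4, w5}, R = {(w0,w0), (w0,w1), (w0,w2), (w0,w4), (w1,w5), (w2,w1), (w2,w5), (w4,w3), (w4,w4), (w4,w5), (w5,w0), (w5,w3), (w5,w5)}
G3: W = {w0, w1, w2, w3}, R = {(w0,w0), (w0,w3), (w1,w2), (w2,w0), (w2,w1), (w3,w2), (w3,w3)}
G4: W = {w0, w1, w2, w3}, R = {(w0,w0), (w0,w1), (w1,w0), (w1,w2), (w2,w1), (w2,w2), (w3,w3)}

G1, G3, G4

The schema corresponds to seriality: forall x exists y Rxy.
G1: satisfies the condition.
G2: fails — world w3 has no successor.
G3: satisfies the condition.
G4: satisfies the condition.
Valid on: G1, G3, G4.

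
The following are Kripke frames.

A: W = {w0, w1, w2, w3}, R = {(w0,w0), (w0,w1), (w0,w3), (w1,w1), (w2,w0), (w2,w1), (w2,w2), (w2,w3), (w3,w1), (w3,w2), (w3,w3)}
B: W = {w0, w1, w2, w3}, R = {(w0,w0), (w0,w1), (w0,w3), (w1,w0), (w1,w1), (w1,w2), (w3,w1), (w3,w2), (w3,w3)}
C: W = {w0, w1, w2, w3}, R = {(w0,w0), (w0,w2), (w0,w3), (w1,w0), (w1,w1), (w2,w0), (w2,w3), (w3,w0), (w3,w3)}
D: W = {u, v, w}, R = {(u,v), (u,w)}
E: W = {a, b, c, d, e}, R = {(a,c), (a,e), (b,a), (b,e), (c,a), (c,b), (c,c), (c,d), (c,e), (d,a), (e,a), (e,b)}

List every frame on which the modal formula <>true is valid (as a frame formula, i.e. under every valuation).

A, C, E

The schema corresponds to seriality: forall x exists y Rxy.
A: holds.
B: fails — world w2 has no successor.
C: holds.
D: fails — world v has no successor.
E: holds.
Valid on: A, C, E.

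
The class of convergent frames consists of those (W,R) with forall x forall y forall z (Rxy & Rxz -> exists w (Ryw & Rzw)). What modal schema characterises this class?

This is convergence; the standard corresponding axiom is .2: ◇□ψ → □◇ψ.

◇□ψ → □◇ψ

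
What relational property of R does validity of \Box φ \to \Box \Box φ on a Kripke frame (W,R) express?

Suppose □φ→□□φ is valid. Take Rxy, Ryz and set V(φ)={w : Rxw}. Then □φ at x, so □□φ at x, so □φ at y, so φ at z, i.e. Rxz.
Conversely, on a frame with transitivity the schema holds at every world under every valuation.
So the correspondent is transitivity.

Transitivity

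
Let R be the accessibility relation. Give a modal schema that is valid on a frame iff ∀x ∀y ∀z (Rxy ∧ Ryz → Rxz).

□q → □□q

This is transitivity; the standard corresponding axiom is 4: □q → □□q.
Suppose □q→□□q is valid. Take Rxy, Ryz and set V(q)={w : Rxw}. Then □q at x, so □□q at x, so □q at y, so q at z, i.e. Rxz.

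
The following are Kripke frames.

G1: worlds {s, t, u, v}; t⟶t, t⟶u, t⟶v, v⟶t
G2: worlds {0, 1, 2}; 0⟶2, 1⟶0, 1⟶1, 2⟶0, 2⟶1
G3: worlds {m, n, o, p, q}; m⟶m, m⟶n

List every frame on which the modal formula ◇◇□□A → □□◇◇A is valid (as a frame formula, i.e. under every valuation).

The schema corresponds to a generalized confluence (Geach) condition: ∀x ∀y ∀z ((xR²y ∧ xR²z) → ∃w (yR²w ∧ zR²w)).
G1: fails — tR²t, tR²u but no w with tR²w and uR²w.
G2: condition met.
G3: fails — mR²m, mR²n but no w with mR²w and nR²w.
Valid on: G2.

G2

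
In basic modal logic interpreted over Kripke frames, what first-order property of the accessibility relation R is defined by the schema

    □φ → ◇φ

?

Seriality

Suppose □φ→◇φ is valid. At any x set V(φ)=W. Then □φ at x, so ◇φ at x, so x has a successor.
The converse is a direct semantic check.
So the correspondent is seriality.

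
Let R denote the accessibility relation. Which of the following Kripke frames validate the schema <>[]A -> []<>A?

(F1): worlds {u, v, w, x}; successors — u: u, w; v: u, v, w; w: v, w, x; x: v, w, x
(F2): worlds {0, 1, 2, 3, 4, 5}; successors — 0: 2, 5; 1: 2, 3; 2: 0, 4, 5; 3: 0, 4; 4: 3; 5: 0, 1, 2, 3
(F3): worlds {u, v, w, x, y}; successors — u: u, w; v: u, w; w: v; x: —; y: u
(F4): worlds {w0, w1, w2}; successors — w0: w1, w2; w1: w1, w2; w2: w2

This is the axiom for convergence; its first-order frame correspondent is forall x forall y forall z (Rxy & Rxz -> exists w (Ryw & Rzw)).
(F1): condition met.
(F2): fails — R20 and R24 but 0 and 4 have no common successor.
(F3): fails — Ruw and Ruu but w and u have no common successor.
(F4): condition met.
Valid on: (F1), (F4).

(F1), (F4)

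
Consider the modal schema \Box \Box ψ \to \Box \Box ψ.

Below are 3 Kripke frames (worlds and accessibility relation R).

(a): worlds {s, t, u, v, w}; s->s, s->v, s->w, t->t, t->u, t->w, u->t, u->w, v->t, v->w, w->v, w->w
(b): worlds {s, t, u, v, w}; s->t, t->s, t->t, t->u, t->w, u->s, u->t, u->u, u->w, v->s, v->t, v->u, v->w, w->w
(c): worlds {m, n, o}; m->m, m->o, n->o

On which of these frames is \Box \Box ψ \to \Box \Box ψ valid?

(a), (b), (c)

This is the axiom for a generalized confluence (Geach) condition; its first-order frame correspondent is \forall x \forall z (x R^2 z \to \exists w (x R^2 w \wedge z = w)).
(a): satisfies the condition.
(b): satisfies the condition.
(c): satisfies the condition.
Valid on: (a), (b), (c).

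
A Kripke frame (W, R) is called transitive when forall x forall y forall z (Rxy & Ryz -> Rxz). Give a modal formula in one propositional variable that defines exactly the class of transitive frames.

□r → □□r

A defining formula is □r → □□r (the 4 axiom).
Suppose □r→□□r is valid. Take Rxy, Ryz and set V(r)={w : Rxw}. Then □r at x, so □□r at x, so □r at y, so r at z, i.e. Rxz.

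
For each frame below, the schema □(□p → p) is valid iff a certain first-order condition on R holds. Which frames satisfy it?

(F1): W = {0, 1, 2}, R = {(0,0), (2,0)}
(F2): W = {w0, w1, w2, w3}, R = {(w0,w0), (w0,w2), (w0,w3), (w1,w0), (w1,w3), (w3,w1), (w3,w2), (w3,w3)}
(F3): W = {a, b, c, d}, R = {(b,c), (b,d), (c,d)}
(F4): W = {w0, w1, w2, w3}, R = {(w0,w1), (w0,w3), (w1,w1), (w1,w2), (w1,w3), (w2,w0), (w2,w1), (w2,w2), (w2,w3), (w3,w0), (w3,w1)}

(F1)

This is the axiom for shift-reflexivity; its first-order frame correspondent is ∀x ∀y (Rxy → Ryy).
(F1): holds.
(F2): fails — Rw3w1 but not Rw1w1.
(F3): fails — Rbc but not Rcc.
(F4): fails — Rw1w3 but not Rw3w3.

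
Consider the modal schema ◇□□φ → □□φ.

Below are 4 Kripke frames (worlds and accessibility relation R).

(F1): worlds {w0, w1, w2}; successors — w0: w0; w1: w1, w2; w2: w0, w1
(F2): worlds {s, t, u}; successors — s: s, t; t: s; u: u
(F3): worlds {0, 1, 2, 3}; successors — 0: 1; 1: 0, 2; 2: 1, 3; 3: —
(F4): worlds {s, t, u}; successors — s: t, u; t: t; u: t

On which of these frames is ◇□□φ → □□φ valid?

(F2), (F4)

Frame correspondent (Sahlqvist): ∀x ∀y ∀z ((xRy ∧ xR²z) → ∃w (yR²w ∧ z = w)) — i.e. a generalized confluence (Geach) condition.
(F1): fails — w2Rw0, w2R²w1 but no w with w0R²w and w1=w.
(F2): satisfies the condition.
(F3): fails — 0R1, 0R²0 but no w with 1R²w and 0=w.
(F4): satisfies the condition.
Valid on: (F2), (F4).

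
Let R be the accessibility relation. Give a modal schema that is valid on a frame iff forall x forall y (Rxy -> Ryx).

This is symmetry; the standard corresponding axiom is B: s → □◇s.
Suppose s→□◇s is valid. Take Rxy and set V(s)={x}. Then s at x, so □◇s at x, so ◇s at y, so some z with Ryz has s; z=x, i.e. Ryx.

s → □◇s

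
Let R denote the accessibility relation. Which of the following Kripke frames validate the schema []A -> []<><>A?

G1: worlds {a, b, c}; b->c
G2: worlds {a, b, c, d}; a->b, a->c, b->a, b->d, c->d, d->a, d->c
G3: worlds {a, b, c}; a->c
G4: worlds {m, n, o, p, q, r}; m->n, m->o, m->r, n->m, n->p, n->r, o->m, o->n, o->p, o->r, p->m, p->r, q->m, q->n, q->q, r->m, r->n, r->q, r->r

This is the axiom for a generalized confluence (Geach) condition; its first-order frame correspondent is forall x forall z (xRz -> exists w (xRw & z R^2 w)).
G1: fails — bRc but no w with bRw and cR²w.
G2: satisfies the condition.
G3: fails — aRc but no w with aRw and cR²w.
G4: satisfies the condition.

G2, G4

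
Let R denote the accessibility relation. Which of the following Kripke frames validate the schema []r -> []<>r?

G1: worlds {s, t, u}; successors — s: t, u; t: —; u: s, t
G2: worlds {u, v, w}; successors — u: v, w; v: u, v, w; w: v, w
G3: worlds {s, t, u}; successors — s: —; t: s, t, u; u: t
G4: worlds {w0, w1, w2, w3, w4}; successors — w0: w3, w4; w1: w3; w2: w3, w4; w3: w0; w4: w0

Frame correspondent (Sahlqvist): forall x forall z (xRz -> exists w (xRw & zRw)) — i.e. a generalized confluence (Geach) condition.
G1: fails — sRt but no w with sRw and tRw.
G2: holds.
G3: fails — tRs but no w with tRw and sRw.
G4: fails — w0Rw3 but no w with w0Rw and w3Rw.
Valid on: G2.

G2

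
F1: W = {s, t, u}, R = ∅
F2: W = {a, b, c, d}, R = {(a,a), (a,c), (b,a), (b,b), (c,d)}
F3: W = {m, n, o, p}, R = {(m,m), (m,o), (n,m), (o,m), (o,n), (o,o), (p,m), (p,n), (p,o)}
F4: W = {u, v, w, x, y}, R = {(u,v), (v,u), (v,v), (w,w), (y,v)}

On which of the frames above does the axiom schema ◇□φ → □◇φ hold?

F1, F3, F4

The schema corresponds to convergence: ∀x ∀y ∀z (Rxy ∧ Rxz → ∃w (Ryw ∧ Rzw)).
F1: holds.
F2: fails — Raa and Rac but a and c have no common successor.
F3: holds.
F4: holds.
Valid on: F1, F3, F4.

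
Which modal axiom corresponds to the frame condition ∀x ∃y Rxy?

This is seriality; the standard corresponding axiom is D: □r → ◇r.

□r → ◇r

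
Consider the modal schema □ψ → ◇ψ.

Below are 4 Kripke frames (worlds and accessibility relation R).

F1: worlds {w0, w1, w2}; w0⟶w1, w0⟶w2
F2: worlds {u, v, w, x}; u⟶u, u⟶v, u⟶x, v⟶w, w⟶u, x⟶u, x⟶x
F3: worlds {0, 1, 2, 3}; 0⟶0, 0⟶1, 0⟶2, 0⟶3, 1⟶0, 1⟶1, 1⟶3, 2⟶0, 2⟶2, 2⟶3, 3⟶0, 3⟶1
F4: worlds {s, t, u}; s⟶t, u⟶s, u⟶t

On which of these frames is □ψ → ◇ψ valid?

Frame correspondent (Sahlqvist): ∀x ∃y Rxy — i.e. seriality.
F1: fails — world w1 has no successor.
F2: condition met.
F3: condition met.
F4: fails — world t has no successor.
Valid on: F2, F3.

F2, F3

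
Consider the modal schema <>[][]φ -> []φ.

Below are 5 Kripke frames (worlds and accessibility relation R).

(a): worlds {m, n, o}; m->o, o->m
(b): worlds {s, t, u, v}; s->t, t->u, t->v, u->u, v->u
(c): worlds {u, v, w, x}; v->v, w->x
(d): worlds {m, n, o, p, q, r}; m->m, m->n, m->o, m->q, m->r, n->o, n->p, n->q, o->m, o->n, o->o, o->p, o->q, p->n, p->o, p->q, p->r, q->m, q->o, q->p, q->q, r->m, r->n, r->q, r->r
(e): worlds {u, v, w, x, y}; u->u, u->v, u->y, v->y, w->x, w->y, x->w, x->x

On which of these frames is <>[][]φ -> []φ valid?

(a), (d)

This is the axiom for a generalized confluence (Geach) condition; its first-order frame correspondent is forall x forall y forall z ((xRy & xRz) -> exists w (y R^2 w & z = w)).
(a): holds.
(b): fails — sRt, sRt but no w with tR²w and t=w.
(c): fails — wRx, wRx but no t with xR²t and x=t.
(d): holds.
(e): fails — uRv, uRu but no t with vR²t and u=t.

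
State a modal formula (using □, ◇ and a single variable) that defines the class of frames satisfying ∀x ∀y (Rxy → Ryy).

A defining formula is □(□ψ → ψ) (the T□ axiom).
Suppose □(□ψ→ψ) is valid. Take Rxy and set V(ψ)={w : Ryw}. Then at y, □ψ holds; since □(□ψ→ψ) at x, □ψ→ψ at y, so ψ at y, i.e. Ryy.

□(□ψ → ψ)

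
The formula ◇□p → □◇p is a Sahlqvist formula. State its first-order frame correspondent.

This schema is the .2 axiom.
Its frame correspondent is convergence — ∀x ∀y ∀z (Rxy ∧ Rxz → ∃w (Ryw ∧ Rzw)).

convergence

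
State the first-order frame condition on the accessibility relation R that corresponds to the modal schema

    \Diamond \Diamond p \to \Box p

This is a Sahlqvist (Geach-type) schema ◇^2□^0p → □^1◇^0p.
Minimal-valuation argument: fix x; take any y with xR^2y and any z with xR^1z. Set V(p) to the set of worlds R-reachable from y in exactly 0 steps. Then □^0p holds at y, so the antecedent holds at x; validity forces ◇^0p at z, giving a w with zR^0w and yR^0w.
First-order correspondent: \forall x \forall y \forall z ((x R^2 y \wedge xRz) \to \exists w (y = w \wedge z = w)).

\forall x \forall y \forall z ((x R^2 y \wedge xRz) \to \exists w (y = w \wedge z = w))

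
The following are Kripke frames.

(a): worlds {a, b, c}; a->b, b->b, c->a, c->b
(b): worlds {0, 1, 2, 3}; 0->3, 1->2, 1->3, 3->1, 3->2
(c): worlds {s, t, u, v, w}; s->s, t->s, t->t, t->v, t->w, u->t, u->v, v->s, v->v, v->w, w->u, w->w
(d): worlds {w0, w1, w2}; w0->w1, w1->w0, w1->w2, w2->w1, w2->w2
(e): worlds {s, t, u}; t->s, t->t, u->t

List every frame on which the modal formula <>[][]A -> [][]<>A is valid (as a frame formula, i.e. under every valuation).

This is the axiom for a generalized confluence (Geach) condition; its first-order frame correspondent is forall x forall y forall z ((xRy & x R^2 z) -> exists w (y R^2 w & zRw)).
(a): ✓.
(b): fails — 0R3, 0R²2 but no w with 3R²w and 2Rw.
(c): fails — tRs, tR²u but no w* with sR²w* and uRw*.
(d): ✓.
(e): fails — tRs, tR²s but no w with sR²w and sRw.
Valid on: (a), (d).

(a), (d)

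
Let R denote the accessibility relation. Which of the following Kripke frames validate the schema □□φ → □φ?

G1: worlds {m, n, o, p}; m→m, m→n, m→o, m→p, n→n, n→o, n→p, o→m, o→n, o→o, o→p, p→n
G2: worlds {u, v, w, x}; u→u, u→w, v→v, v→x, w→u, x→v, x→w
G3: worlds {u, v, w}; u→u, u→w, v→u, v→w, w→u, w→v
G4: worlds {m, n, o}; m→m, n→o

G1

The schema corresponds to density: ∀x ∀y (Rxy → ∃z (Rxz ∧ Rzy)).
G1: holds.
G2: fails — Rxw but no z with Rxz and Rzw.
G3: fails — Rwv but no z with Rwz and Rzv.
G4: fails — Rno but no z with Rnz and Rzo.
Valid on: G1.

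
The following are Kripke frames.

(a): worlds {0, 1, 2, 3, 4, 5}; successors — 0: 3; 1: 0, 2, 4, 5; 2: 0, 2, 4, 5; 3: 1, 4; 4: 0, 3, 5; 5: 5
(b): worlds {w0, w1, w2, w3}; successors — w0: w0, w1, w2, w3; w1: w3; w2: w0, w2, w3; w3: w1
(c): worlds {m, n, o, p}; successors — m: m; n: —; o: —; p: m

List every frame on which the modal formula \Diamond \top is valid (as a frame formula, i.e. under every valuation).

This is the axiom for seriality; its first-order frame correspondent is \forall x \exists y Rxy.
(a): holds.
(b): holds.
(c): fails — world n has no successor.

(a), (b)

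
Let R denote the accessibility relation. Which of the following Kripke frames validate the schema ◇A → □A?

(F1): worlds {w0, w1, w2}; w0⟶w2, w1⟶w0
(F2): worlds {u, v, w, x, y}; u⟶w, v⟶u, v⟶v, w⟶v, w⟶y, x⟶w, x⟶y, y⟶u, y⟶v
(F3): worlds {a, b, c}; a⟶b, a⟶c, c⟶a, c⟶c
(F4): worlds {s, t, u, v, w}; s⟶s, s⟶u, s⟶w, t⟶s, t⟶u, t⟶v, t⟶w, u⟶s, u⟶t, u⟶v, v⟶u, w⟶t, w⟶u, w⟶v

Frame correspondent (Sahlqvist): ∀x ∀y ∀z (Rxy ∧ Rxz → y = z) — i.e. partial functionality.
(F1): holds.
(F2): fails — v sees both u and v.
(F3): fails — a sees both b and c.
(F4): fails — s sees both s and u.
Valid on: (F1).

(F1)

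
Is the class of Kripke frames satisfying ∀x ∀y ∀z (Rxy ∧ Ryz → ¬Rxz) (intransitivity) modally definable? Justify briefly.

Any modally definable frame class is closed under surjective bounded morphisms.
The 5-cycle (worlds w0,w1,w2,w3,w4 with w0→w1→w2→w3→w4→w0) is intransitive. Mapping every world to a single reflexive point • is a surjective bounded morphism; the reflexive point is not intransitive (R••∧R•• but R••).
Hence intransitivity is not modally definable.

No — not modally definable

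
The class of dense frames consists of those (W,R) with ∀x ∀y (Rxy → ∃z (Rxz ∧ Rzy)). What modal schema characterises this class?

□□q → □q

This is density; the standard corresponding axiom is C4: □□q → □q.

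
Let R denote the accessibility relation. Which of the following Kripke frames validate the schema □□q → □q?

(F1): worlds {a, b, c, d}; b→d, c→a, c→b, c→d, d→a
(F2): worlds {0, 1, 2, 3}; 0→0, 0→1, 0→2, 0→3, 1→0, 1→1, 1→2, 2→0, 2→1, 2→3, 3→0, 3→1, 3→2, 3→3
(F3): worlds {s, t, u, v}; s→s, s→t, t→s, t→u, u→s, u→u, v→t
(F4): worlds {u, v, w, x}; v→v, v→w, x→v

Frame correspondent (Sahlqvist): ∀x ∀y (Rxy → ∃z (Rxz ∧ Rzy)) — i.e. density.
(F1): fails — Rcb but no z with Rcz and Rzb.
(F2): satisfies the condition.
(F3): fails — Rvt but no z with Rvz and Rzt.
(F4): satisfies the condition.

(F2), (F4)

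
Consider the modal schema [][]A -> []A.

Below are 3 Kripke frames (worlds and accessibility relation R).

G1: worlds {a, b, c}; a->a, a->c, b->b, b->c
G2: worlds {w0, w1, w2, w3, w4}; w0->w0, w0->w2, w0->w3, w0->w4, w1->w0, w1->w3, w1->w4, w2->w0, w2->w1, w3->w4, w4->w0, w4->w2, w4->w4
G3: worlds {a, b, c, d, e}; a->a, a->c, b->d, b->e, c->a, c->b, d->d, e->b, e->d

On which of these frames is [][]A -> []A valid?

Frame correspondent (Sahlqvist): forall x forall y (Rxy -> exists z (Rxz & Rzy)) — i.e. density.
G1: holds.
G2: fails — Rw2w1 but no z with Rw2z and Rzw1.
G3: fails — Reb but no z with Rez and Rzb.
Valid on: G1.

G1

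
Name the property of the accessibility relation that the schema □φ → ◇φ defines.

This is the D axiom.
Its frame correspondent is seriality — ∀x ∃y Rxy.

seriality: ∀x ∃y Rxy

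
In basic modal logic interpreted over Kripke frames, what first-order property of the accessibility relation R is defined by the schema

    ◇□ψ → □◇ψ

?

convergence

Suppose ◇□ψ→□◇ψ is valid. Take Rxy, Rxz and set V(ψ)={w : Ryw}. Then □ψ at y so ◇□ψ at x, so □◇ψ at x, so ◇ψ at z, giving w with Rzw and Ryw.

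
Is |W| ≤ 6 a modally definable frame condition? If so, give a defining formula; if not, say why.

Modal frame validity is preserved under disjoint unions.
Any modal formula valid on each of 7 disjoint one-world frames is valid on their disjoint union (validity is preserved under disjoint unions). Each one-world frame has |W|=1≤6, but the union has |W|=7.
So no modal formula (or set of formulas) defines exactly the |W|≤6 frames.

Not modally definable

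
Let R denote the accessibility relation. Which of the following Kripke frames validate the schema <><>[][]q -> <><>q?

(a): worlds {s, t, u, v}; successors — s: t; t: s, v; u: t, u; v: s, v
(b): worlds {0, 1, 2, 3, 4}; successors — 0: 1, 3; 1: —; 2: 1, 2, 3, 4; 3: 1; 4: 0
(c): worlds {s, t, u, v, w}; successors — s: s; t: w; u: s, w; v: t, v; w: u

The schema corresponds to a generalized confluence (Geach) condition: forall x forall y (x R^2 y -> exists w (y R^2 w & x R^2 w)).
(a): ✓.
(b): fails — 0R²1 but no w with 1R²w and 0R²w.
(c): fails — vR²t but no w* with tR²w* and vR²w*.
Valid on: (a).

(a)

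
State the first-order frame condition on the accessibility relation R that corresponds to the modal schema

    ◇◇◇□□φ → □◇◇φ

∀x ∀y ∀z ((xR³y ∧ xRz) → ∃w (yR²w ∧ zR²w))

This is a Sahlqvist (Geach-type) schema ◇^3□^2φ → □^1◇^2φ.
First-order correspondent: ∀x ∀y ∀z ((xR³y ∧ xRz) → ∃w (yR²w ∧ zR²w)).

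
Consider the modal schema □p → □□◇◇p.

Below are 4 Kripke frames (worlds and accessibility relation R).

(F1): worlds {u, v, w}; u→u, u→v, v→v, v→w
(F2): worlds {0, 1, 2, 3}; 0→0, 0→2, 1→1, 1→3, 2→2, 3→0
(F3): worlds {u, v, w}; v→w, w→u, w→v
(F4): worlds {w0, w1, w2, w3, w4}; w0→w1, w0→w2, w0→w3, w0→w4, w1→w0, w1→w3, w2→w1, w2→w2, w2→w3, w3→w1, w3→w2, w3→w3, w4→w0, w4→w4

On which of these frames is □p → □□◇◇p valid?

The schema corresponds to a generalized confluence (Geach) condition: ∀x ∀z (xR²z → ∃w (xRw ∧ zR²w)).
(F1): fails — uR²w but no t with uRt and wR²t.
(F2): fails — 1R²0 but no w with 1Rw and 0R²w.
(F3): fails — vR²u but no t with vRt and uR²t.
(F4): condition met.
Valid on: (F4).

(F4)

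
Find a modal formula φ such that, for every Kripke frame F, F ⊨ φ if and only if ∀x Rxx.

□p → p

A defining formula is □p → p (the T axiom).
Suppose □p→p is valid. At any x set V(p)={w : Rxw}. Then □p holds at x, so p holds at x, i.e. Rxx.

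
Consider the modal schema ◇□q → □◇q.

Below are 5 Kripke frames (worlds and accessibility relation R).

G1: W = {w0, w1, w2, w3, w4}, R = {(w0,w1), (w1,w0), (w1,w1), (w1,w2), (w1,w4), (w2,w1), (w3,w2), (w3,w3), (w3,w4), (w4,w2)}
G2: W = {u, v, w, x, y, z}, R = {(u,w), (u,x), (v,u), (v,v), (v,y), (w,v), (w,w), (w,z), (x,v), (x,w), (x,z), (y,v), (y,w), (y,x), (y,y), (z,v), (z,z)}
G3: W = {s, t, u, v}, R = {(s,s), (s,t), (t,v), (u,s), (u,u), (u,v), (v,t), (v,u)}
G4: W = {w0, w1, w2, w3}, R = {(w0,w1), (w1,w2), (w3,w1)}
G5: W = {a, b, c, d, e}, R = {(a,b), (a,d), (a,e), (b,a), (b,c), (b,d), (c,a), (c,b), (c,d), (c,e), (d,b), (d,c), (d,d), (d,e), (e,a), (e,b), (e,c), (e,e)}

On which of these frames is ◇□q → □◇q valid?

G5

The schema corresponds to convergence: ∀x ∀y ∀z (Rxy ∧ Rxz → ∃w (Ryw ∧ Rzw)).
G1: fails — Rw1w2 and Rw1w4 but w2 and w4 have no common successor.
G2: fails — Rvv and Rvu but v and u have no common successor.
G3: fails — Rss and Rst but s and t have no common successor.
G4: fails — Rw1w2 and Rw1w2 but w2 and w2 have no common successor.
G5: satisfies the condition.
Valid on: G5.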